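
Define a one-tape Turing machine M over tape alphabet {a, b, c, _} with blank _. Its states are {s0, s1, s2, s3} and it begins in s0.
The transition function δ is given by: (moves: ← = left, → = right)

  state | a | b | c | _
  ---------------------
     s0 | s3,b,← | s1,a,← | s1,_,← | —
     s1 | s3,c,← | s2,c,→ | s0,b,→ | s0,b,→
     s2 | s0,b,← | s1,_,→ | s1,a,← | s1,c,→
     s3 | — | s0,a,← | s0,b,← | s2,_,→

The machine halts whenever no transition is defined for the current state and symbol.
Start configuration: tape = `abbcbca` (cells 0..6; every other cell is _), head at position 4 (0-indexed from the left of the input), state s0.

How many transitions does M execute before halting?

state=s0 head=4 tape=__abbc[b]ca   (s0,b)→(s1,a,←)
state=s1 head=3 tape=__abb[c]aca   (s1,c)→(s0,b,→)
state=s0 head=4 tape=__abbb[a]ca   (s0,a)→(s3,b,←)
state=s3 head=3 tape=__abb[b]bca   (s3,b)→(s0,a,←)
state=s0 head=2 tape=__ab[b]abca   (s0,b)→(s1,a,←)
state=s1 head=1 tape=__a[b]aabca   (s1,b)→(s2,c,→)
state=s2 head=2 tape=__ac[a]abca   (s2,a)→(s0,b,←)
state=s0 head=1 tape=__a[c]babca   (s0,c)→(s1,_,←)
state=s1 head=0 tape=__[a]_babca   (s1,a)→(s3,c,←)
state=s3 head=-1 tape=_[_]c_babca   (s3,_)→(s2,_,→)
state=s2 head=0 tape=__[c]_babca   (s2,c)→(s1,a,←)
state=s1 head=-1 tape=_[_]a_babca   (s1,_)→(s0,b,→)
state=s0 head=0 tape=_b[a]_babca   (s0,a)→(s3,b,←)
state=s3 head=-1 tape=_[b]b_babca   (s3,b)→(s0,a,←)
state=s0 head=-2 tape=[_]ab_babca
M halts after 14 transitions.

14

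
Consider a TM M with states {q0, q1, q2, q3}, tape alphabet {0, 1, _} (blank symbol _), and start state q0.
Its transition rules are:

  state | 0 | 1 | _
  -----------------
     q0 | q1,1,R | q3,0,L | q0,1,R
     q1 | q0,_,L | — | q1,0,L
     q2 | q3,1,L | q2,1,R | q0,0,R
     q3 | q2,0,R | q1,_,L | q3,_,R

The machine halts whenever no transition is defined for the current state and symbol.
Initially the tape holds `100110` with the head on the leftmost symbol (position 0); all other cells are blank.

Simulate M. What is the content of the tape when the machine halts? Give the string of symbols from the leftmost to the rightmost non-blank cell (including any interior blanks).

state=q0 head=0 tape=_[1]00110   (q0,1)→(q3,0,L)
state=q3 head=-1 tape=[_]000110   (q3,_)→(q3,_,R)
state=q3 head=0 tape=_[0]00110   (q3,0)→(q2,0,R)
state=q2 head=1 tape=_0[0]0110   (q2,0)→(q3,1,L)
state=q3 head=0 tape=_[0]10110   (q3,0)→(q2,0,R)
state=q2 head=1 tape=_0[1]0110   (q2,1)→(q2,1,R)
state=q2 head=2 tape=_01[0]110   (q2,0)→(q3,1,L)
state=q3 head=1 tape=_0[1]1110   (q3,1)→(q1,_,L)
state=q1 head=0 tape=_[0]_1110   (q1,0)→(q0,_,L)
state=q0 head=-1 tape=[_]__1110   (q0,_)→(q0,1,R)
state=q0 head=0 tape=1[_]_1110   (q0,_)→(q0,1,R)
state=q0 head=1 tape=11[_]1110   (q0,_)→(q0,1,R)
state=q0 head=2 tape=111[1]110   (q0,1)→(q3,0,L)
state=q3 head=1 tape=11[1]0110   (q3,1)→(q1,_,L)
state=q1 head=0 tape=1[1]_0110
The non-blank tape span at halt is 11_0110.

11_0110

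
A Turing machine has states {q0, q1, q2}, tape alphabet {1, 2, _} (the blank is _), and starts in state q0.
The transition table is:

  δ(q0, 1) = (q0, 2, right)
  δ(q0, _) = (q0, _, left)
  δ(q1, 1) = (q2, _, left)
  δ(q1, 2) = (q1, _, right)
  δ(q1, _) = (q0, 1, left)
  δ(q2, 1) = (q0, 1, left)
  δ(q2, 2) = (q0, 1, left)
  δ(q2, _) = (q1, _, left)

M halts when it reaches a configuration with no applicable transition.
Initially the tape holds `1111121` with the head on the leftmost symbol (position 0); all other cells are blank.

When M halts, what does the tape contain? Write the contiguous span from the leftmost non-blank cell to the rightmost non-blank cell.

state=q0 head=0 tape=[1]111121   (q0,1)→(q0,2,right)
state=q0 head=1 tape=2[1]11121   (q0,1)→(q0,2,right)
state=q0 head=2 tape=22[1]1121   (q0,1)→(q0,2,right)
state=q0 head=3 tape=222[1]121   (q0,1)→(q0,2,right)
state=q0 head=4 tape=2222[1]21   (q0,1)→(q0,2,right)
state=q0 head=5 tape=22222[2]1
The non-blank tape span at halt is 2222221.

2222221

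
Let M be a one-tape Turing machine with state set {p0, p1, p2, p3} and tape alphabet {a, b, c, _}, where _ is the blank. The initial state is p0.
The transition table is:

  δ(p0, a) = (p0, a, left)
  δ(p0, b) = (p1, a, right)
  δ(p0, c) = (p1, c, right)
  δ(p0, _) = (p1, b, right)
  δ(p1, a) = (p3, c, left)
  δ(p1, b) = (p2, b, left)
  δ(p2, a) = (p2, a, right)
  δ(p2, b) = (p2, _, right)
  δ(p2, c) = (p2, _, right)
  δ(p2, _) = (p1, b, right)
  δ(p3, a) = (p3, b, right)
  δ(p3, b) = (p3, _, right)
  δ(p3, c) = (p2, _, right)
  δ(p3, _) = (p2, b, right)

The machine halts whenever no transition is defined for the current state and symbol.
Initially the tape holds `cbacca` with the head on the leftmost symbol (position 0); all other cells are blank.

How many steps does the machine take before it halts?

9

state=p0 head=0 tape=[c]bacca__   (p0,c)→(p1,c,right)
state=p1 head=1 tape=c[b]acca__   (p1,b)→(p2,b,left)
state=p2 head=0 tape=[c]bacca__   (p2,c)→(p2,_,right)
state=p2 head=1 tape=_[b]acca__   (p2,b)→(p2,_,right)
state=p2 head=2 tape=__[a]cca__   (p2,a)→(p2,a,right)
state=p2 head=3 tape=__a[c]ca__   (p2,c)→(p2,_,right)
state=p2 head=4 tape=__a_[c]a__   (p2,c)→(p2,_,right)
state=p2 head=5 tape=__a__[a]__   (p2,a)→(p2,a,right)
state=p2 head=6 tape=__a__a[_]_   (p2,_)→(p1,b,right)
state=p1 head=7 tape=__a__ab[_]
M halts after 9 transitions.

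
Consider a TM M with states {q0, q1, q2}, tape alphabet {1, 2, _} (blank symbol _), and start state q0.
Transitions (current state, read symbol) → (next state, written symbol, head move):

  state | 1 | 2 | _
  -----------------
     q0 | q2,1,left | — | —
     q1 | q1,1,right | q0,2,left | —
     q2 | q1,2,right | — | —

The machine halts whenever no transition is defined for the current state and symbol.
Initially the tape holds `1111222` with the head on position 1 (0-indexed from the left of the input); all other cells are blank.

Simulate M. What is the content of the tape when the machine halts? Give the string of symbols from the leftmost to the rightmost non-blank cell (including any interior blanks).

q0 | 1[1]11222   read 1 → write 1, move left, go to q2
q2 | [1]111222   read 1 → write 2, move right, go to q1
q1 | 2[1]11222   read 1 → write 1, move right, go to q1
q1 | 21[1]1222   read 1 → write 1, move right, go to q1
q1 | 211[1]222   read 1 → write 1, move right, go to q1
q1 | 2111[2]22   read 2 → write 2, move left, go to q0
q0 | 211[1]222   read 1 → write 1, move left, go to q2
q2 | 21[1]1222   read 1 → write 2, move right, go to q1
q1 | 212[1]222   read 1 → write 1, move right, go to q1
q1 | 2121[2]22   read 2 → write 2, move left, go to q0
q0 | 212[1]222   read 1 → write 1, move left, go to q2
q2 | 21[2]1222
The non-blank tape span at halt is 2121222.

2121222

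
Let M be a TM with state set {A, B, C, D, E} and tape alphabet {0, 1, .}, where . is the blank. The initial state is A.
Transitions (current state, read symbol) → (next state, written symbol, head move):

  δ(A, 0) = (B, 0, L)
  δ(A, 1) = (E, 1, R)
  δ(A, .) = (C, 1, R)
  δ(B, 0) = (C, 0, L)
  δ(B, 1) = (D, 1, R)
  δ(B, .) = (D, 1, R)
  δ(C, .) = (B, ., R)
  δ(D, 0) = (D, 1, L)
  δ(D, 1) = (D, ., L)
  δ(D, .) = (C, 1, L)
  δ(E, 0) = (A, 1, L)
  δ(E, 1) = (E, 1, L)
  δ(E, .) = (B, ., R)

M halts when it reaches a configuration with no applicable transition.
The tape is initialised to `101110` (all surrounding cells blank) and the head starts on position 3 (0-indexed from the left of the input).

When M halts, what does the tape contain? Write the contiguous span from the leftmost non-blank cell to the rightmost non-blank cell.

11.1110

state=A head=3 tape=..101[1]10   (A,1)→(E,1,R)
state=E head=4 tape=..1011[1]0   (E,1)→(E,1,L)
state=E head=3 tape=..101[1]10   (E,1)→(E,1,L)
state=E head=2 tape=..10[1]110   (E,1)→(E,1,L)
state=E head=1 tape=..1[0]1110   (E,0)→(A,1,L)
state=A head=0 tape=..[1]11110   (A,1)→(E,1,R)
state=E head=1 tape=..1[1]1110   (E,1)→(E,1,L)
state=E head=0 tape=..[1]11110   (E,1)→(E,1,L)
state=E head=-1 tape=.[.]111110   (E,.)→(B,.,R)
state=B head=0 tape=..[1]11110   (B,1)→(D,1,R)
state=D head=1 tape=..1[1]1110   (D,1)→(D,.,L)
state=D head=0 tape=..[1].1110   (D,1)→(D,.,L)
state=D head=-1 tape=.[.]..1110   (D,.)→(C,1,L)
state=C head=-2 tape=[.]1..1110   (C,.)→(B,.,R)
state=B head=-1 tape=.[1]..1110   (B,1)→(D,1,R)
state=D head=0 tape=.1[.].1110   (D,.)→(C,1,L)
state=C head=-1 tape=.[1]1.1110
The non-blank tape span at halt is 11.1110.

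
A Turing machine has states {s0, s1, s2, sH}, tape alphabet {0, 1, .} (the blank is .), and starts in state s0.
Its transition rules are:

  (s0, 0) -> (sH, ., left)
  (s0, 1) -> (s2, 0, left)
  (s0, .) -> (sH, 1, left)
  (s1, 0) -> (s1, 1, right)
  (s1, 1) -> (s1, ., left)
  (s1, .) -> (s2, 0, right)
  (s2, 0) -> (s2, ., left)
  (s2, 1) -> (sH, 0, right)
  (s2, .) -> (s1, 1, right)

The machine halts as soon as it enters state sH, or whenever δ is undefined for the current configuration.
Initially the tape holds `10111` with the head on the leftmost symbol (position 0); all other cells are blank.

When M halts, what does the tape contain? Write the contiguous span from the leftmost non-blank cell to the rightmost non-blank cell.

state=s0 head=0 tape=..[1]0111   (s0,1)→(s2,0,left)
state=s2 head=-1 tape=.[.]00111   (s2,.)→(s1,1,right)
state=s1 head=0 tape=.1[0]0111   (s1,0)→(s1,1,right)
state=s1 head=1 tape=.11[0]111   (s1,0)→(s1,1,right)
state=s1 head=2 tape=.111[1]11   (s1,1)→(s1,.,left)
state=s1 head=1 tape=.11[1].11   (s1,1)→(s1,.,left)
state=s1 head=0 tape=.1[1]..11   (s1,1)→(s1,.,left)
state=s1 head=-1 tape=.[1]...11   (s1,1)→(s1,.,left)
state=s1 head=-2 tape=[.]....11   (s1,.)→(s2,0,right)
state=s2 head=-1 tape=0[.]...11   (s2,.)→(s1,1,right)
state=s1 head=0 tape=01[.]..11   (s1,.)→(s2,0,right)
state=s2 head=1 tape=010[.].11   (s2,.)→(s1,1,right)
state=s1 head=2 tape=0101[.]11   (s1,.)→(s2,0,right)
state=s2 head=3 tape=01010[1]1   (s2,1)→(sH,0,right)
state=sH head=4 tape=010100[1]
The non-blank tape span at halt is 0101001.

0101001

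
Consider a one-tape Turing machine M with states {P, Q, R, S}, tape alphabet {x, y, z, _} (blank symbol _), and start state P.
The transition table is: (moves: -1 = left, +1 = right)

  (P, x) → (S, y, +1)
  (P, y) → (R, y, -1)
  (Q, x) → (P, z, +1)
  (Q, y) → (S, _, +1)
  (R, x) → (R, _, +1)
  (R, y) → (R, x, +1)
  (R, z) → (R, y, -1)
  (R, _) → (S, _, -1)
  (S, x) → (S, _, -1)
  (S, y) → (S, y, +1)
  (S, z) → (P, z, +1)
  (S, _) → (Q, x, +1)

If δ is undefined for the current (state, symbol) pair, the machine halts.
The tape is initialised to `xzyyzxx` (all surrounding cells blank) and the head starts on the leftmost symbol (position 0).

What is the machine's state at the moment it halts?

Q

state=P head=0 tape=[x]zyyzxx_   (P,x)→(S,y,+1)
state=S head=1 tape=y[z]yyzxx_   (S,z)→(P,z,+1)
state=P head=2 tape=yz[y]yzxx_   (P,y)→(R,y,-1)
state=R head=1 tape=y[z]yyzxx_   (R,z)→(R,y,-1)
state=R head=0 tape=[y]yyyzxx_   (R,y)→(R,x,+1)
state=R head=1 tape=x[y]yyzxx_   (R,y)→(R,x,+1)
state=R head=2 tape=xx[y]yzxx_   (R,y)→(R,x,+1)
state=R head=3 tape=xxx[y]zxx_   (R,y)→(R,x,+1)
state=R head=4 tape=xxxx[z]xx_   (R,z)→(R,y,-1)
state=R head=3 tape=xxx[x]yxx_   (R,x)→(R,_,+1)
state=R head=4 tape=xxx_[y]xx_   (R,y)→(R,x,+1)
state=R head=5 tape=xxx_x[x]x_   (R,x)→(R,_,+1)
state=R head=6 tape=xxx_x_[x]_   (R,x)→(R,_,+1)
state=R head=7 tape=xxx_x__[_]   (R,_)→(S,_,-1)
state=S head=6 tape=xxx_x_[_]_   (S,_)→(Q,x,+1)
state=Q head=7 tape=xxx_x_x[_]
No transition is defined for (Q, _); M halts in state Q.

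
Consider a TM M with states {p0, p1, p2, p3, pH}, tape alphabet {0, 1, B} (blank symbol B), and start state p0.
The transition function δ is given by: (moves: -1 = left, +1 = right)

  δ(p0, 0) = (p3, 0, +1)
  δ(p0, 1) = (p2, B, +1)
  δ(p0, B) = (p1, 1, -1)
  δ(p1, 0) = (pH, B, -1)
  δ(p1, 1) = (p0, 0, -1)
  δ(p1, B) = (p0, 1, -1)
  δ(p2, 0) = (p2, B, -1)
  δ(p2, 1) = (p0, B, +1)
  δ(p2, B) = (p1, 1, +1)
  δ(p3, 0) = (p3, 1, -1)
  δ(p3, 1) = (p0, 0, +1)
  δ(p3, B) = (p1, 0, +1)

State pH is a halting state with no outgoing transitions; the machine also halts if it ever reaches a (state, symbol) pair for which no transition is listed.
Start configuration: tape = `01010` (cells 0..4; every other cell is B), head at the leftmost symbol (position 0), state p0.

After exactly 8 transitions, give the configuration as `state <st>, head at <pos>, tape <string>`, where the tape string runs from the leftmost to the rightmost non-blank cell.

state=p0 head=0 tape=[0]1010BB   (p0,0)→(p3,0,+1)
state=p3 head=1 tape=0[1]010BB   (p3,1)→(p0,0,+1)
state=p0 head=2 tape=00[0]10BB   (p0,0)→(p3,0,+1)
state=p3 head=3 tape=000[1]0BB   (p3,1)→(p0,0,+1)
state=p0 head=4 tape=0000[0]BB   (p0,0)→(p3,0,+1)
state=p3 head=5 tape=00000[B]B   (p3,B)→(p1,0,+1)
state=p1 head=6 tape=000000[B]   (p1,B)→(p0,1,-1)
state=p0 head=5 tape=00000[0]1   (p0,0)→(p3,0,+1)
state=p3 head=6 tape=000000[1]
After 8 steps: state p3, head at 6, tape 0000001.

state p3, head at 6, tape 0000001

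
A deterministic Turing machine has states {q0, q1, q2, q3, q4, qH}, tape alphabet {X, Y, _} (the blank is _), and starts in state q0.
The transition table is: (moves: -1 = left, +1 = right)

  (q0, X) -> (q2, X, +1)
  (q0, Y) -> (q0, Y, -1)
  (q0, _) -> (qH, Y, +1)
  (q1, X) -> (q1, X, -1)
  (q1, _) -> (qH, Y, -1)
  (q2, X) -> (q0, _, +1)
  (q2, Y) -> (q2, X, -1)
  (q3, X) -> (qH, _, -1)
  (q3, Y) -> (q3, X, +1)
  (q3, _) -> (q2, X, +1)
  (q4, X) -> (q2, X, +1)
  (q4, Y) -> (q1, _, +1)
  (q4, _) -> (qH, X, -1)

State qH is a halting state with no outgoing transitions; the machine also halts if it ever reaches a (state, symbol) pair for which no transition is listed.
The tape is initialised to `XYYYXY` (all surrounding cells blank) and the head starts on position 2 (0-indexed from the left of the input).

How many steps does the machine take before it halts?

q0 | XY[Y]YXY   read Y → write Y, move -1, go to q0
q0 | X[Y]YYXY   read Y → write Y, move -1, go to q0
q0 | [X]YYYXY   read X → write X, move +1, go to q2
q2 | X[Y]YYXY   read Y → write X, move -1, go to q2
q2 | [X]XYYXY   read X → write _, move +1, go to q0
q0 | _[X]YYXY   read X → write X, move +1, go to q2
q2 | _X[Y]YXY   read Y → write X, move -1, go to q2
q2 | _[X]XYXY   read X → write _, move +1, go to q0
q0 | __[X]YXY   read X → write X, move +1, go to q2
q2 | __X[Y]XY   read Y → write X, move -1, go to q2
q2 | __[X]XXY   read X → write _, move +1, go to q0
q0 | ___[X]XY   read X → write X, move +1, go to q2
q2 | ___X[X]Y   read X → write _, move +1, go to q0
q0 | ___X_[Y]   read Y → write Y, move -1, go to q0
q0 | ___X[_]Y   read _ → write Y, move +1, go to qH
qH | ___XY[Y]
M halts after 15 transitions.

15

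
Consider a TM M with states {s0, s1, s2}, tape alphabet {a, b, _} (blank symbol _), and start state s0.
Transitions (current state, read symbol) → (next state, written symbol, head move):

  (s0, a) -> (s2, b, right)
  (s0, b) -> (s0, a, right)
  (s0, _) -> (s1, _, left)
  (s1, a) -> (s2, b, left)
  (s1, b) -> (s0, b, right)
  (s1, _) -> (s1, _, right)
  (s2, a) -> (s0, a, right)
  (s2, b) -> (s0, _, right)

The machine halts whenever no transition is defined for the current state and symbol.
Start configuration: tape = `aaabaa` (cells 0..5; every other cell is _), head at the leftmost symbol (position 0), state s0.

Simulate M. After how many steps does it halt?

12

state=s0 head=0 tape=[a]aabaa_   (s0,a)→(s2,b,right)
state=s2 head=1 tape=b[a]abaa_   (s2,a)→(s0,a,right)
state=s0 head=2 tape=ba[a]baa_   (s0,a)→(s2,b,right)
state=s2 head=3 tape=bab[b]aa_   (s2,b)→(s0,_,right)
state=s0 head=4 tape=bab_[a]a_   (s0,a)→(s2,b,right)
state=s2 head=5 tape=bab_b[a]_   (s2,a)→(s0,a,right)
state=s0 head=6 tape=bab_ba[_]   (s0,_)→(s1,_,left)
state=s1 head=5 tape=bab_b[a]_   (s1,a)→(s2,b,left)
state=s2 head=4 tape=bab_[b]b_   (s2,b)→(s0,_,right)
state=s0 head=5 tape=bab__[b]_   (s0,b)→(s0,a,right)
state=s0 head=6 tape=bab__a[_]   (s0,_)→(s1,_,left)
state=s1 head=5 tape=bab__[a]_   (s1,a)→(s2,b,left)
state=s2 head=4 tape=bab_[_]b_
M halts after 12 transitions.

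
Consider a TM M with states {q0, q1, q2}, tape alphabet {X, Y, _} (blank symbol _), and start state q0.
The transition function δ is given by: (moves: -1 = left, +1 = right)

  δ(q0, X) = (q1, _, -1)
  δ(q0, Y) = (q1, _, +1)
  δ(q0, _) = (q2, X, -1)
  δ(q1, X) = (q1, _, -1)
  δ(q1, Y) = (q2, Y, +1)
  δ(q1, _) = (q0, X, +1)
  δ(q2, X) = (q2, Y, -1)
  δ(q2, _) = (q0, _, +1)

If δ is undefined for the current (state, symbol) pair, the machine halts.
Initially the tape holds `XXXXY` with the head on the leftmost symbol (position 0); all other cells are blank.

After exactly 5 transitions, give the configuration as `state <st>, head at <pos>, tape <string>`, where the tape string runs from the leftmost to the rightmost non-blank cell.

state q0, head at -1, tape YXXXXY

state=q0 head=0 tape=__[X]XXXY   (q0,X)→(q1,_,-1)
state=q1 head=-1 tape=_[_]_XXXY   (q1,_)→(q0,X,+1)
state=q0 head=0 tape=_X[_]XXXY   (q0,_)→(q2,X,-1)
state=q2 head=-1 tape=_[X]XXXXY   (q2,X)→(q2,Y,-1)
state=q2 head=-2 tape=[_]YXXXXY   (q2,_)→(q0,_,+1)
state=q0 head=-1 tape=_[Y]XXXXY
After 5 steps: state q0, head at -1, tape YXXXXY.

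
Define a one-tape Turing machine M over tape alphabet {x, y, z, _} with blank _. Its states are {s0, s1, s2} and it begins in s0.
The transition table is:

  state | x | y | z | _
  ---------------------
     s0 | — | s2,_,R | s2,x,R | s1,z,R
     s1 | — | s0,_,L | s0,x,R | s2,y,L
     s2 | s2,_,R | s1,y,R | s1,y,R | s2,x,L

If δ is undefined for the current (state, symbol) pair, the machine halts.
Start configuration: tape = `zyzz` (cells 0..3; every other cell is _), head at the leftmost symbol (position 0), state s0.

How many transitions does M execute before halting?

state=s0 head=0 tape=[z]yzz___   (s0,z)→(s2,x,R)
state=s2 head=1 tape=x[y]zz___   (s2,y)→(s1,y,R)
state=s1 head=2 tape=xy[z]z___   (s1,z)→(s0,x,R)
state=s0 head=3 tape=xyx[z]___   (s0,z)→(s2,x,R)
state=s2 head=4 tape=xyxx[_]__   (s2,_)→(s2,x,L)
state=s2 head=3 tape=xyx[x]x__   (s2,x)→(s2,_,R)
state=s2 head=4 tape=xyx_[x]__   (s2,x)→(s2,_,R)
state=s2 head=5 tape=xyx__[_]_   (s2,_)→(s2,x,L)
state=s2 head=4 tape=xyx_[_]x_   (s2,_)→(s2,x,L)
state=s2 head=3 tape=xyx[_]xx_   (s2,_)→(s2,x,L)
state=s2 head=2 tape=xy[x]xxx_   (s2,x)→(s2,_,R)
state=s2 head=3 tape=xy_[x]xx_   (s2,x)→(s2,_,R)
state=s2 head=4 tape=xy__[x]x_   (s2,x)→(s2,_,R)
state=s2 head=5 tape=xy___[x]_   (s2,x)→(s2,_,R)
state=s2 head=6 tape=xy____[_]   (s2,_)→(s2,x,L)
state=s2 head=5 tape=xy___[_]x   (s2,_)→(s2,x,L)
state=s2 head=4 tape=xy__[_]xx   (s2,_)→(s2,x,L)
state=s2 head=3 tape=xy_[_]xxx   (s2,_)→(s2,x,L)
state=s2 head=2 tape=xy[_]xxxx   (s2,_)→(s2,x,L)
state=s2 head=1 tape=x[y]xxxxx   (s2,y)→(s1,y,R)
state=s1 head=2 tape=xy[x]xxxx
M halts after 20 transitions.

20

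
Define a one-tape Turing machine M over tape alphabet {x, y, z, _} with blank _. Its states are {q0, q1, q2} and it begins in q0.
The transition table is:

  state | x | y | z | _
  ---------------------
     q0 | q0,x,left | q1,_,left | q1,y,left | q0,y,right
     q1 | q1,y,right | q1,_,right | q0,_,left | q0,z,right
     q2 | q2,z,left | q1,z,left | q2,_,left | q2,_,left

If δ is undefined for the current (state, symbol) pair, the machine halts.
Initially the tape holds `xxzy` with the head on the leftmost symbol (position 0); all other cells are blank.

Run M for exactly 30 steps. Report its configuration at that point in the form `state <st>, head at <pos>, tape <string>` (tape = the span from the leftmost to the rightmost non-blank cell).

state q0, head at 0, tape zy_zxxzy

q0 | ____[x]xzy   read x → write x, move left, go to q0
q0 | ___[_]xxzy   read _ → write y, move right, go to q0
q0 | ___y[x]xzy   read x → write x, move left, go to q0
q0 | ___[y]xxzy   read y → write _, move left, go to q1
q1 | __[_]_xxzy   read _ → write z, move right, go to q0
q0 | __z[_]xxzy   read _ → write y, move right, go to q0
q0 | __zy[x]xzy   read x → write x, move left, go to q0
q0 | __z[y]xxzy   read y → write _, move left, go to q1
q1 | __[z]_xxzy   read z → write _, move left, go to q0
q0 | _[_]__xxzy   read _ → write y, move right, go to q0
q0 | _y[_]_xxzy   read _ → write y, move right, go to q0
q0 | _yy[_]xxzy   read _ → write y, move right, go to q0
q0 | _yyy[x]xzy   read x → write x, move left, go to q0
q0 | _yy[y]xxzy   read y → write _, move left, go to q1
q1 | _y[y]_xxzy   read y → write _, move right, go to q1
q1 | _y_[_]xxzy   read _ → write z, move right, go to q0
q0 | _y_z[x]xzy   read x → write x, move left, go to q0
q0 | _y_[z]xxzy   read z → write y, move left, go to q1
q1 | _y[_]yxxzy   read _ → write z, move right, go to q0
q0 | _yz[y]xxzy   read y → write _, move left, go to q1
q1 | _y[z]_xxzy   read z → write _, move left, go to q0
q0 | _[y]__xxzy   read y → write _, move left, go to q1
q1 | [_]___xxzy   read _ → write z, move right, go to q0
q0 | z[_]__xxzy   read _ → write y, move right, go to q0
q0 | zy[_]_xxzy   read _ → write y, move right, go to q0
q0 | zyy[_]xxzy   read _ → write y, move right, go to q0
q0 | zyyy[x]xzy   read x → write x, move left, go to q0
q0 | zyy[y]xxzy   read y → write _, move left, go to q1
q1 | zy[y]_xxzy   read y → write _, move right, go to q1
q1 | zy_[_]xxzy   read _ → write z, move right, go to q0
q0 | zy_z[x]xzy
After 30 steps: state q0, head at 0, tape zy_zxxzy.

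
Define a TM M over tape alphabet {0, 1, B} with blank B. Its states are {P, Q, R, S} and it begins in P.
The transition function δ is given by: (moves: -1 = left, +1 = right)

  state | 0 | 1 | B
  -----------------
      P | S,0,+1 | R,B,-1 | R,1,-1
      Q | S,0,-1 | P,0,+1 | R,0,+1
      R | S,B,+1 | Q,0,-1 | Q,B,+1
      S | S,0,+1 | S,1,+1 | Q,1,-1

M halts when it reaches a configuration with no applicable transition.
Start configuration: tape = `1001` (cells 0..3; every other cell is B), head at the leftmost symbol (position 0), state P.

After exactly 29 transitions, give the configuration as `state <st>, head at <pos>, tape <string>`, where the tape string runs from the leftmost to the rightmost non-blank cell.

state Q, head at 5, tape 0B00000

state=P head=0 tape=B[1]001BBB   (P,1)→(R,B,-1)
state=R head=-1 tape=[B]B001BBB   (R,B)→(Q,B,+1)
state=Q head=0 tape=B[B]001BBB   (Q,B)→(R,0,+1)
state=R head=1 tape=B0[0]01BBB   (R,0)→(S,B,+1)
state=S head=2 tape=B0B[0]1BBB   (S,0)→(S,0,+1)
state=S head=3 tape=B0B0[1]BBB   (S,1)→(S,1,+1)
state=S head=4 tape=B0B01[B]BB   (S,B)→(Q,1,-1)
state=Q head=3 tape=B0B0[1]1BB   (Q,1)→(P,0,+1)
state=P head=4 tape=B0B00[1]BB   (P,1)→(R,B,-1)
state=R head=3 tape=B0B0[0]BBB   (R,0)→(S,B,+1)
state=S head=4 tape=B0B0B[B]BB   (S,B)→(Q,1,-1)
state=Q head=3 tape=B0B0[B]1BB   (Q,B)→(R,0,+1)
state=R head=4 tape=B0B00[1]BB   (R,1)→(Q,0,-1)
state=Q head=3 tape=B0B0[0]0BB   (Q,0)→(S,0,-1)
state=S head=2 tape=B0B[0]00BB   (S,0)→(S,0,+1)
state=S head=3 tape=B0B0[0]0BB   (S,0)→(S,0,+1)
state=S head=4 tape=B0B00[0]BB   (S,0)→(S,0,+1)
state=S head=5 tape=B0B000[B]B   (S,B)→(Q,1,-1)
state=Q head=4 tape=B0B00[0]1B   (Q,0)→(S,0,-1)
state=S head=3 tape=B0B0[0]01B   (S,0)→(S,0,+1)
state=S head=4 tape=B0B00[0]1B   (S,0)→(S,0,+1)
state=S head=5 tape=B0B000[1]B   (S,1)→(S,1,+1)
state=S head=6 tape=B0B0001[B]   (S,B)→(Q,1,-1)
state=Q head=5 tape=B0B000[1]1   (Q,1)→(P,0,+1)
state=P head=6 tape=B0B0000[1]   (P,1)→(R,B,-1)
state=R head=5 tape=B0B000[0]B   (R,0)→(S,B,+1)
state=S head=6 tape=B0B000B[B]   (S,B)→(Q,1,-1)
state=Q head=5 tape=B0B000[B]1   (Q,B)→(R,0,+1)
state=R head=6 tape=B0B0000[1]   (R,1)→(Q,0,-1)
state=Q head=5 tape=B0B000[0]0
After 29 steps: state Q, head at 5, tape 0B00000.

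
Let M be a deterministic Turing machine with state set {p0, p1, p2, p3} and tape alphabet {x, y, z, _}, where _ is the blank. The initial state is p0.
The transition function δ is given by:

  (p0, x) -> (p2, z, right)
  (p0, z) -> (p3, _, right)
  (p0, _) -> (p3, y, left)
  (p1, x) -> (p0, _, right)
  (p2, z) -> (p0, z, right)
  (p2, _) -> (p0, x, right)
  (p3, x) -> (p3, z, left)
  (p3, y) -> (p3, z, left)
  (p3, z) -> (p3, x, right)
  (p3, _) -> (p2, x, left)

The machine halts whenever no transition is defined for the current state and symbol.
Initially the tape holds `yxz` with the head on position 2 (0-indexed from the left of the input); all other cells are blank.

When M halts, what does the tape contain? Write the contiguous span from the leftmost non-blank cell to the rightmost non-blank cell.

p0 | __yx[z]____   read z → write _, move right, go to p3
p3 | __yx_[_]___   read _ → write x, move left, go to p2
p2 | __yx[_]x___   read _ → write x, move right, go to p0
p0 | __yxx[x]___   read x → write z, move right, go to p2
p2 | __yxxz[_]__   read _ → write x, move right, go to p0
p0 | __yxxzx[_]_   read _ → write y, move left, go to p3
p3 | __yxxz[x]y_   read x → write z, move left, go to p3
p3 | __yxx[z]zy_   read z → write x, move right, go to p3
p3 | __yxxx[z]y_   read z → write x, move right, go to p3
p3 | __yxxxx[y]_   read y → write z, move left, go to p3
p3 | __yxxx[x]z_   read x → write z, move left, go to p3
p3 | __yxx[x]zz_   read x → write z, move left, go to p3
p3 | __yx[x]zzz_   read x → write z, move left, go to p3
p3 | __y[x]zzzz_   read x → write z, move left, go to p3
p3 | __[y]zzzzz_   read y → write z, move left, go to p3
p3 | _[_]zzzzzz_   read _ → write x, move left, go to p2
p2 | [_]xzzzzzz_   read _ → write x, move right, go to p0
p0 | x[x]zzzzzz_   read x → write z, move right, go to p2
p2 | xz[z]zzzzz_   read z → write z, move right, go to p0
p0 | xzz[z]zzzz_   read z → write _, move right, go to p3
p3 | xzz_[z]zzz_   read z → write x, move right, go to p3
p3 | xzz_x[z]zz_   read z → write x, move right, go to p3
p3 | xzz_xx[z]z_   read z → write x, move right, go to p3
p3 | xzz_xxx[z]_   read z → write x, move right, go to p3
p3 | xzz_xxxx[_]   read _ → write x, move left, go to p2
p2 | xzz_xxx[x]x
The non-blank tape span at halt is xzz_xxxxx.

xzz_xxxxx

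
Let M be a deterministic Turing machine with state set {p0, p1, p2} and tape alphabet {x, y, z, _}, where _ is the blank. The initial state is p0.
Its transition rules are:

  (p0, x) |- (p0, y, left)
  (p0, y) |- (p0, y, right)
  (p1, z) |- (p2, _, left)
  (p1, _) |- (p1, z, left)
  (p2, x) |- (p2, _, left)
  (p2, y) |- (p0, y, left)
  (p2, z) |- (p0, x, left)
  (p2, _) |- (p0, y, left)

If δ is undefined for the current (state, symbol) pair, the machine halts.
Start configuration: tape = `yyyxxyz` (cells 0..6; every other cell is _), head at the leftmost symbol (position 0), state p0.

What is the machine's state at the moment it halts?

p0

p0 | [y]yyxxyz   read y → write y, move right, go to p0
p0 | y[y]yxxyz   read y → write y, move right, go to p0
p0 | yy[y]xxyz   read y → write y, move right, go to p0
p0 | yyy[x]xyz   read x → write y, move left, go to p0
p0 | yy[y]yxyz   read y → write y, move right, go to p0
p0 | yyy[y]xyz   read y → write y, move right, go to p0
p0 | yyyy[x]yz   read x → write y, move left, go to p0
p0 | yyy[y]yyz   read y → write y, move right, go to p0
p0 | yyyy[y]yz   read y → write y, move right, go to p0
p0 | yyyyy[y]z   read y → write y, move right, go to p0
p0 | yyyyyy[z]
No transition is defined for (p0, z); M halts in state p0.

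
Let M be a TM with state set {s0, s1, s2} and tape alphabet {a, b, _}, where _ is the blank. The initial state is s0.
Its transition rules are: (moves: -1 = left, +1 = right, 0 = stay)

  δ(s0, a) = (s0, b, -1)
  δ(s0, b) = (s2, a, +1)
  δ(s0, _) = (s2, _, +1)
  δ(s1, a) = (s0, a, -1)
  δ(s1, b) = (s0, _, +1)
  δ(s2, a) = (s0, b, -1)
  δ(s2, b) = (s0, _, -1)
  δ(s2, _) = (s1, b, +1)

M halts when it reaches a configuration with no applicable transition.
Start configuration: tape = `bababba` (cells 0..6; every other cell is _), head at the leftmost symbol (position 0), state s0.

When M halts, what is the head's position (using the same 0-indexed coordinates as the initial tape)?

state=s0 head=0 tape=_[b]ababba   (s0,b)→(s2,a,+1)
state=s2 head=1 tape=_a[a]babba   (s2,a)→(s0,b,-1)
state=s0 head=0 tape=_[a]bbabba   (s0,a)→(s0,b,-1)
state=s0 head=-1 tape=[_]bbbabba   (s0,_)→(s2,_,+1)
state=s2 head=0 tape=_[b]bbabba   (s2,b)→(s0,_,-1)
state=s0 head=-1 tape=[_]_bbabba   (s0,_)→(s2,_,+1)
state=s2 head=0 tape=_[_]bbabba   (s2,_)→(s1,b,+1)
state=s1 head=1 tape=_b[b]babba   (s1,b)→(s0,_,+1)
state=s0 head=2 tape=_b_[b]abba   (s0,b)→(s2,a,+1)
state=s2 head=3 tape=_b_a[a]bba   (s2,a)→(s0,b,-1)
state=s0 head=2 tape=_b_[a]bbba   (s0,a)→(s0,b,-1)
state=s0 head=1 tape=_b[_]bbbba   (s0,_)→(s2,_,+1)
state=s2 head=2 tape=_b_[b]bbba   (s2,b)→(s0,_,-1)
state=s0 head=1 tape=_b[_]_bbba   (s0,_)→(s2,_,+1)
state=s2 head=2 tape=_b_[_]bbba   (s2,_)→(s1,b,+1)
state=s1 head=3 tape=_b_b[b]bba   (s1,b)→(s0,_,+1)
state=s0 head=4 tape=_b_b_[b]ba   (s0,b)→(s2,a,+1)
state=s2 head=5 tape=_b_b_a[b]a   (s2,b)→(s0,_,-1)
state=s0 head=4 tape=_b_b_[a]_a   (s0,a)→(s0,b,-1)
state=s0 head=3 tape=_b_b[_]b_a   (s0,_)→(s2,_,+1)
state=s2 head=4 tape=_b_b_[b]_a   (s2,b)→(s0,_,-1)
state=s0 head=3 tape=_b_b[_]__a   (s0,_)→(s2,_,+1)
state=s2 head=4 tape=_b_b_[_]_a   (s2,_)→(s1,b,+1)
state=s1 head=5 tape=_b_b_b[_]a
At halt the head is at cell 5.

5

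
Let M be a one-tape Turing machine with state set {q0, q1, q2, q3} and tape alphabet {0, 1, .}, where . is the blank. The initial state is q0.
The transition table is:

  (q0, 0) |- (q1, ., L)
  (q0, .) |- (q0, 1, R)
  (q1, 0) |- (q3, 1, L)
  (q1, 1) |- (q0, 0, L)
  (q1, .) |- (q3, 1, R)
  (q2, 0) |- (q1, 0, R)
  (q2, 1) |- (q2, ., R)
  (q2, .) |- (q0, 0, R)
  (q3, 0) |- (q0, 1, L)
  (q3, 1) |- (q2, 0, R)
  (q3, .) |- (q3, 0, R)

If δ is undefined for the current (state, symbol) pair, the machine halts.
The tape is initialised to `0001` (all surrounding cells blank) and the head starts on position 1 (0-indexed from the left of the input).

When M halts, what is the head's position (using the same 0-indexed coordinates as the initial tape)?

3

state=q0 head=1 tape=..0[0]01   (q0,0)→(q1,.,L)
state=q1 head=0 tape=..[0].01   (q1,0)→(q3,1,L)
state=q3 head=-1 tape=.[.]1.01   (q3,.)→(q3,0,R)
state=q3 head=0 tape=.0[1].01   (q3,1)→(q2,0,R)
state=q2 head=1 tape=.00[.]01   (q2,.)→(q0,0,R)
state=q0 head=2 tape=.000[0]1   (q0,0)→(q1,.,L)
state=q1 head=1 tape=.00[0].1   (q1,0)→(q3,1,L)
state=q3 head=0 tape=.0[0]1.1   (q3,0)→(q0,1,L)
state=q0 head=-1 tape=.[0]11.1   (q0,0)→(q1,.,L)
state=q1 head=-2 tape=[.].11.1   (q1,.)→(q3,1,R)
state=q3 head=-1 tape=1[.]11.1   (q3,.)→(q3,0,R)
state=q3 head=0 tape=10[1]1.1   (q3,1)→(q2,0,R)
state=q2 head=1 tape=100[1].1   (q2,1)→(q2,.,R)
state=q2 head=2 tape=100.[.]1   (q2,.)→(q0,0,R)
state=q0 head=3 tape=100.0[1]
At halt the head is at cell 3.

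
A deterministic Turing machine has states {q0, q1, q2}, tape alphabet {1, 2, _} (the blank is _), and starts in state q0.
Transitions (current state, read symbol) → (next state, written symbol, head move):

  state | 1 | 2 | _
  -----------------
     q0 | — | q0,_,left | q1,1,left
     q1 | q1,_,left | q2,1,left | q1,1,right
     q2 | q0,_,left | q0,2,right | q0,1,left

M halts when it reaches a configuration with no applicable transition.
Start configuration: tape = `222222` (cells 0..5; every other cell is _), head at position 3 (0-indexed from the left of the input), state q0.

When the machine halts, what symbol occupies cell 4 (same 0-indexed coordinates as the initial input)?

1

state=q0 head=3 tape=___222[2]22   (q0,2)→(q0,_,left)
state=q0 head=2 tape=___22[2]_22   (q0,2)→(q0,_,left)
state=q0 head=1 tape=___2[2]__22   (q0,2)→(q0,_,left)
state=q0 head=0 tape=___[2]___22   (q0,2)→(q0,_,left)
state=q0 head=-1 tape=__[_]____22   (q0,_)→(q1,1,left)
state=q1 head=-2 tape=_[_]1____22   (q1,_)→(q1,1,right)
state=q1 head=-1 tape=_1[1]____22   (q1,1)→(q1,_,left)
state=q1 head=-2 tape=_[1]_____22   (q1,1)→(q1,_,left)
state=q1 head=-3 tape=[_]______22   (q1,_)→(q1,1,right)
state=q1 head=-2 tape=1[_]_____22   (q1,_)→(q1,1,right)
state=q1 head=-1 tape=11[_]____22   (q1,_)→(q1,1,right)
state=q1 head=0 tape=111[_]___22   (q1,_)→(q1,1,right)
state=q1 head=1 tape=1111[_]__22   (q1,_)→(q1,1,right)
state=q1 head=2 tape=11111[_]_22   (q1,_)→(q1,1,right)
state=q1 head=3 tape=111111[_]22   (q1,_)→(q1,1,right)
state=q1 head=4 tape=1111111[2]2   (q1,2)→(q2,1,left)
state=q2 head=3 tape=111111[1]12   (q2,1)→(q0,_,left)
state=q0 head=2 tape=11111[1]_12
Cell 4 holds 1 when M halts.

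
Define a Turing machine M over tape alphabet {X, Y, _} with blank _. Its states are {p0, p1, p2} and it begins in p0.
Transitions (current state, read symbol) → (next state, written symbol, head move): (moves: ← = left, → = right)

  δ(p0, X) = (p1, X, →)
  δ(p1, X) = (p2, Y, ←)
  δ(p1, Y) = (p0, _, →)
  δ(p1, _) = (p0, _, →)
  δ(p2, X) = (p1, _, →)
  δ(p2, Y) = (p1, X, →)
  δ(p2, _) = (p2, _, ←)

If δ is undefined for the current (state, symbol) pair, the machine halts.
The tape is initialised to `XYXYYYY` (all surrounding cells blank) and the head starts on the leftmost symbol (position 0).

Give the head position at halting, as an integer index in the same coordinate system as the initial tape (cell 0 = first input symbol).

4

p0 | [X]YXYYYY   read X → write X, move →, go to p1
p1 | X[Y]XYYYY   read Y → write _, move →, go to p0
p0 | X_[X]YYYY   read X → write X, move →, go to p1
p1 | X_X[Y]YYY   read Y → write _, move →, go to p0
p0 | X_X_[Y]YY
At halt the head is at cell 4.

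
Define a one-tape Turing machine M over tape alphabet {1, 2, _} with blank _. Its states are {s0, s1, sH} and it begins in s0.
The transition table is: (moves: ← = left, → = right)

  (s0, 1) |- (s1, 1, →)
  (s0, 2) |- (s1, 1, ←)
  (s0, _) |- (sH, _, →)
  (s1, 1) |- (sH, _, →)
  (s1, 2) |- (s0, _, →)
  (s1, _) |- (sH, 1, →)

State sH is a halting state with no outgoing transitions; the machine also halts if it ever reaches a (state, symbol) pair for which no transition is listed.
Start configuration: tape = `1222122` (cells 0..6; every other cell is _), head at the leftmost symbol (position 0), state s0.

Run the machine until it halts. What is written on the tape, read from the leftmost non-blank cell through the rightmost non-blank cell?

1112122

s0 | [1]222122   read 1 → write 1, move →, go to s1
s1 | 1[2]22122   read 2 → write _, move →, go to s0
s0 | 1_[2]2122   read 2 → write 1, move ←, go to s1
s1 | 1[_]12122   read _ → write 1, move →, go to sH
sH | 11[1]2122
The non-blank tape span at halt is 1112122.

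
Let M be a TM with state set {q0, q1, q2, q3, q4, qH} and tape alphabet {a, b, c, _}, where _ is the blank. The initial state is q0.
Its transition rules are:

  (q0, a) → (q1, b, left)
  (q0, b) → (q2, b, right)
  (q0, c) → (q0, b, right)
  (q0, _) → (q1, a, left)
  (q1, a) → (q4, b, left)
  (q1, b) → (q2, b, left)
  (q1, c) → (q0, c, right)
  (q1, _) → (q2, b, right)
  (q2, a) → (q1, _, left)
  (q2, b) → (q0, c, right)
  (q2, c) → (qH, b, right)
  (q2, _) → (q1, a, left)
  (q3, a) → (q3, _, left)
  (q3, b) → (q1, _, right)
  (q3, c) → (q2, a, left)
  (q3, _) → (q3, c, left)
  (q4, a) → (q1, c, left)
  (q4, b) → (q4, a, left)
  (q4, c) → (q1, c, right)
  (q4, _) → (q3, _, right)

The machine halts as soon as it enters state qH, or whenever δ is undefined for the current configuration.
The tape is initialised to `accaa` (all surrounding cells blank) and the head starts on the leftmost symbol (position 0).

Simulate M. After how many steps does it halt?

16

state=q0 head=0 tape=_[a]ccaa_   (q0,a)→(q1,b,left)
state=q1 head=-1 tape=[_]bccaa_   (q1,_)→(q2,b,right)
state=q2 head=0 tape=b[b]ccaa_   (q2,b)→(q0,c,right)
state=q0 head=1 tape=bc[c]caa_   (q0,c)→(q0,b,right)
state=q0 head=2 tape=bcb[c]aa_   (q0,c)→(q0,b,right)
state=q0 head=3 tape=bcbb[a]a_   (q0,a)→(q1,b,left)
state=q1 head=2 tape=bcb[b]ba_   (q1,b)→(q2,b,left)
state=q2 head=1 tape=bc[b]bba_   (q2,b)→(q0,c,right)
state=q0 head=2 tape=bcc[b]ba_   (q0,b)→(q2,b,right)
state=q2 head=3 tape=bccb[b]a_   (q2,b)→(q0,c,right)
state=q0 head=4 tape=bccbc[a]_   (q0,a)→(q1,b,left)
state=q1 head=3 tape=bccb[c]b_   (q1,c)→(q0,c,right)
state=q0 head=4 tape=bccbc[b]_   (q0,b)→(q2,b,right)
state=q2 head=5 tape=bccbcb[_]   (q2,_)→(q1,a,left)
state=q1 head=4 tape=bccbc[b]a   (q1,b)→(q2,b,left)
state=q2 head=3 tape=bccb[c]ba   (q2,c)→(qH,b,right)
state=qH head=4 tape=bccbb[b]a
M halts after 16 transitions.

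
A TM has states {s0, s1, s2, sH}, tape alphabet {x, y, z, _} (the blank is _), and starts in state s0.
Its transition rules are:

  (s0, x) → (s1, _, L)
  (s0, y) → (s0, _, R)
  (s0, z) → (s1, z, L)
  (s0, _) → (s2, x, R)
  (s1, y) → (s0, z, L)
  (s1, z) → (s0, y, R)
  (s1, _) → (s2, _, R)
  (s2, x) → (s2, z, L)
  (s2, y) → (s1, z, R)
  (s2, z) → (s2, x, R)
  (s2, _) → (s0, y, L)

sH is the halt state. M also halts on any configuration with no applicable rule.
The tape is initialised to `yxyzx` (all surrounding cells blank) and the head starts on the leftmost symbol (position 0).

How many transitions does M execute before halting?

state=s0 head=0 tape=[y]xyzx   (s0,y)→(s0,_,R)
state=s0 head=1 tape=_[x]yzx   (s0,x)→(s1,_,L)
state=s1 head=0 tape=[_]_yzx   (s1,_)→(s2,_,R)
state=s2 head=1 tape=_[_]yzx   (s2,_)→(s0,y,L)
state=s0 head=0 tape=[_]yyzx   (s0,_)→(s2,x,R)
state=s2 head=1 tape=x[y]yzx   (s2,y)→(s1,z,R)
state=s1 head=2 tape=xz[y]zx   (s1,y)→(s0,z,L)
state=s0 head=1 tape=x[z]zzx   (s0,z)→(s1,z,L)
state=s1 head=0 tape=[x]zzzx
M halts after 8 transitions.

8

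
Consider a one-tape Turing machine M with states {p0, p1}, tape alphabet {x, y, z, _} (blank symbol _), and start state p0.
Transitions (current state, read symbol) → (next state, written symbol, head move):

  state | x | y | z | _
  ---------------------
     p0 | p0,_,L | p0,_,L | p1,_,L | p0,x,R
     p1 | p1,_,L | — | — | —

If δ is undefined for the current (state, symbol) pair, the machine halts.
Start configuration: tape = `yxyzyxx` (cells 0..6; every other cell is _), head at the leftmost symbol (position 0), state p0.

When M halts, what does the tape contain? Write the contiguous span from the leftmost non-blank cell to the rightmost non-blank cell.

p0 | ____[y]xyzyxx   read y → write _, move L, go to p0
p0 | ___[_]_xyzyxx   read _ → write x, move R, go to p0
p0 | ___x[_]xyzyxx   read _ → write x, move R, go to p0
p0 | ___xx[x]yzyxx   read x → write _, move L, go to p0
p0 | ___x[x]_yzyxx   read x → write _, move L, go to p0
p0 | ___[x]__yzyxx   read x → write _, move L, go to p0
p0 | __[_]___yzyxx   read _ → write x, move R, go to p0
p0 | __x[_]__yzyxx   read _ → write x, move R, go to p0
p0 | __xx[_]_yzyxx   read _ → write x, move R, go to p0
p0 | __xxx[_]yzyxx   read _ → write x, move R, go to p0
p0 | __xxxx[y]zyxx   read y → write _, move L, go to p0
p0 | __xxx[x]_zyxx   read x → write _, move L, go to p0
p0 | __xx[x]__zyxx   read x → write _, move L, go to p0
p0 | __x[x]___zyxx   read x → write _, move L, go to p0
p0 | __[x]____zyxx   read x → write _, move L, go to p0
p0 | _[_]_____zyxx   read _ → write x, move R, go to p0
p0 | _x[_]____zyxx   read _ → write x, move R, go to p0
p0 | _xx[_]___zyxx   read _ → write x, move R, go to p0
p0 | _xxx[_]__zyxx   read _ → write x, move R, go to p0
p0 | _xxxx[_]_zyxx   read _ → write x, move R, go to p0
p0 | _xxxxx[_]zyxx   read _ → write x, move R, go to p0
p0 | _xxxxxx[z]yxx   read z → write _, move L, go to p1
p1 | _xxxxx[x]_yxx   read x → write _, move L, go to p1
p1 | _xxxx[x]__yxx   read x → write _, move L, go to p1
p1 | _xxx[x]___yxx   read x → write _, move L, go to p1
p1 | _xx[x]____yxx   read x → write _, move L, go to p1
p1 | _x[x]_____yxx   read x → write _, move L, go to p1
p1 | _[x]______yxx   read x → write _, move L, go to p1
p1 | [_]_______yxx
The non-blank tape span at halt is yxx.

yxx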